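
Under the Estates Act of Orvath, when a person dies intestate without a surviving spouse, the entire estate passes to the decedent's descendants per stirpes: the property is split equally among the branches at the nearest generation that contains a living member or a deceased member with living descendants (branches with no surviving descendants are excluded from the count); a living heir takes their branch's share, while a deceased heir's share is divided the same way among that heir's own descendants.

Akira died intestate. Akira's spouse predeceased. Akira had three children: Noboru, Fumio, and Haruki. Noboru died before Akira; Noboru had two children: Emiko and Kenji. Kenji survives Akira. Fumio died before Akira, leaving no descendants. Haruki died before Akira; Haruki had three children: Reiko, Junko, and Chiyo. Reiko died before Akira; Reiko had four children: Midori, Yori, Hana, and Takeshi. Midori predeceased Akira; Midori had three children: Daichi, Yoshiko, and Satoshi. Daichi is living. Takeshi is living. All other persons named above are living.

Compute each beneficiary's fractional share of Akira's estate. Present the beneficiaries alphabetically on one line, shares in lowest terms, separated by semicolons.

There is no surviving spouse, so the entire estate passes to Akira's descendants per stirpes.
Fumio left no surviving issue, so that branch lapses and is disregarded.
The estate is divided into 2 equal shares of 1/2 among Noboru, Haruki.
Noboru predeceased; the 1/2 allotted to Noboru's branch passes to Noboru's issue by representation.
The 1/2 is divided into 2 equal shares of 1/4 among Emiko, Kenji.
Emiko is living and takes 1/4.
Kenji is living and takes 1/4.
Haruki predeceased; the 1/2 allotted to Haruki's branch passes to Haruki's issue by representation.
The 1/2 is divided into 3 equal shares of 1/6 among Reiko, Junko, Chiyo.
Reiko predeceased; the 1/6 allotted to Reiko's branch passes to Reiko's issue by representation.
The 1/6 is divided into 4 equal shares of 1/24 among Midori, Yori, Hana, Takeshi.
Midori predeceased; the 1/24 allotted to Midori's branch passes to Midori's issue by representation.
The 1/24 is divided into 3 equal shares of 1/72 among Daichi, Yoshiko, Satoshi.
Daichi is living and takes 1/72.
Yoshiko is living and takes 1/72.
Satoshi is living and takes 1/72.
Yori is living and takes 1/24.
Hana is living and takes 1/24.
Takeshi is living and takes 1/24.
Junko is living and takes 1/6.
Chiyo is living and takes 1/6.

Chiyo 1/6; Daichi 1/72; Emiko 1/4; Hana 1/24; Junko 1/6; Kenji 1/4; Satoshi 1/72; Takeshi 1/24; Yori 1/24; Yoshiko 1/72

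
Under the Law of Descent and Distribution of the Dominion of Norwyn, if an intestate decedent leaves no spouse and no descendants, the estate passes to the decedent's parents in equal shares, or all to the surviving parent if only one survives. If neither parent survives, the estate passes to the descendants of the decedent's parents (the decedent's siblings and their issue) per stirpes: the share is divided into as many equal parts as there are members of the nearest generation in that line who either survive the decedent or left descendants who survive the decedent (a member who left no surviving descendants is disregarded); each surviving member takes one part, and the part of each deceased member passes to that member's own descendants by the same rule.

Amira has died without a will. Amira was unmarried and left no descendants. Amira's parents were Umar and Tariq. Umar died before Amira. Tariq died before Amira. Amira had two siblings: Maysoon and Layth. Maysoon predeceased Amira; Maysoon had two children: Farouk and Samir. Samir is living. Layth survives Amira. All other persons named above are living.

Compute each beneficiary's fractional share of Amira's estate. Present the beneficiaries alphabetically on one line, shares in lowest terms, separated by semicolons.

Neither parent survives and there are no descendants, so the estate passes to Amira's siblings and their issue per stirpes.
The estate is divided into 2 equal shares of 1/2 among Maysoon, Layth.
Maysoon predeceased; the 1/2 allotted to Maysoon's branch passes to Maysoon's issue by representation.
The 1/2 is divided into 2 equal shares of 1/4 among Farouk, Samir.
Farouk is living and takes 1/4.
Samir is living and takes 1/4.
Layth is living and takes 1/2.

Farouk 1/4; Layth 1/2; Samir 1/4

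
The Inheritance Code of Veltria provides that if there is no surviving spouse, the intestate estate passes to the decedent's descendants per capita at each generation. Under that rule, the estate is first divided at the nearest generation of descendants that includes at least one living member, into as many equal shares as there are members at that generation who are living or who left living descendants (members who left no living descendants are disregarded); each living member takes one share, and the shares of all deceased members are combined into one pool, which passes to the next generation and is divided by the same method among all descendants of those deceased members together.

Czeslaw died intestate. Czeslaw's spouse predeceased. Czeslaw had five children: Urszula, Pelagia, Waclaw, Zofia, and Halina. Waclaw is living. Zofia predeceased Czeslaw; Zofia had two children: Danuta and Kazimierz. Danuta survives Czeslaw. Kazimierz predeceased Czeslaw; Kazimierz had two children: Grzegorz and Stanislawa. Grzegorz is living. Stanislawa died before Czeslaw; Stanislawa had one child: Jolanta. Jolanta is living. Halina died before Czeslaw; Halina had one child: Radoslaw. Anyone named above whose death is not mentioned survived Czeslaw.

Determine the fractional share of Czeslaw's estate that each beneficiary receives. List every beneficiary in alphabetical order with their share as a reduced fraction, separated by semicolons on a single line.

There is no surviving spouse, so the entire estate passes to Czeslaw's descendants per capita at each generation.
At generation 1 (Urszula, Pelagia, Waclaw, Zofia, Halina) there are 5 shares of (1)/5 = 1/5 each.
Living: Urszula, Pelagia, and Waclaw — each takes 1/5.
Deceased: Zofia and Halina. Their combined 2/5 is pooled and carried to generation 2.
At generation 2 (Danuta, Kazimierz, Radoslaw) there are 3 shares of (2/5)/3 = 2/15 each.
Living: Danuta and Radoslaw — each takes 2/15.
Deceased: Kazimierz. That 2/15 share is carried to generation 3.
At generation 3 (Grzegorz, Stanislawa) there are 2 shares of (2/15)/2 = 1/15 each.
Living: Grzegorz — each takes 1/15.
Deceased: Stanislawa. That 1/15 share is carried to generation 4.
At generation 4 (Jolanta) there are 1 shares of (1/15)/1 = 1/15 each.
Living: Jolanta — each takes 1/15.

Danuta 2/15; Grzegorz 1/15; Jolanta 1/15; Pelagia 1/5; Radoslaw 2/15; Urszula 1/5; Waclaw 1/5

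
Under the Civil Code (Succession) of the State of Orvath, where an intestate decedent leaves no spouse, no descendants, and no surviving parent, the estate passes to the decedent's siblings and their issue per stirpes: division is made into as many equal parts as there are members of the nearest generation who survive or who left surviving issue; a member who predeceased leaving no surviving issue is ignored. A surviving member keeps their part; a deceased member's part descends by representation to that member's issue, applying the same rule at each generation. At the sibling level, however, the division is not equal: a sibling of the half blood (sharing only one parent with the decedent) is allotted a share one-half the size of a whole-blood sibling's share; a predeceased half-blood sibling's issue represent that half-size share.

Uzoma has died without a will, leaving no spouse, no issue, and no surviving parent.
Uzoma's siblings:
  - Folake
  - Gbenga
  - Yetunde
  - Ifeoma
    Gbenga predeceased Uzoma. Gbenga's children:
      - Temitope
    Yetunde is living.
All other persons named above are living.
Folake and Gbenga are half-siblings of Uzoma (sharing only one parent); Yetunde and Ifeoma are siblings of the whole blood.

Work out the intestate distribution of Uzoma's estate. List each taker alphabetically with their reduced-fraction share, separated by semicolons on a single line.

Folake 1/6; Ifeoma 1/3; Temitope 1/6; Yetunde 1/3

No spouse, descendants, or parent survives, so the estate passes to Uzoma's siblings per stirpes.
Half-blood siblings count for one-half the weight of whole-blood siblings at the initial division.
Dividing 1 in proportion to weights (total weight 3): Folake (weight 1/2) → 1/6; Gbenga (weight 1/2) → 1/6; Yetunde (weight 1) → 1/3; Ifeoma (weight 1) → 1/3.
Folake is living and takes 1/6.
Gbenga predeceased; the 1/6 allotted to Gbenga's branch passes to Gbenga's issue by representation.
Temitope is the sole taker at this level and receives the full 1/6.
Yetunde is living and takes 1/3.
Ifeoma is living and takes 1/3.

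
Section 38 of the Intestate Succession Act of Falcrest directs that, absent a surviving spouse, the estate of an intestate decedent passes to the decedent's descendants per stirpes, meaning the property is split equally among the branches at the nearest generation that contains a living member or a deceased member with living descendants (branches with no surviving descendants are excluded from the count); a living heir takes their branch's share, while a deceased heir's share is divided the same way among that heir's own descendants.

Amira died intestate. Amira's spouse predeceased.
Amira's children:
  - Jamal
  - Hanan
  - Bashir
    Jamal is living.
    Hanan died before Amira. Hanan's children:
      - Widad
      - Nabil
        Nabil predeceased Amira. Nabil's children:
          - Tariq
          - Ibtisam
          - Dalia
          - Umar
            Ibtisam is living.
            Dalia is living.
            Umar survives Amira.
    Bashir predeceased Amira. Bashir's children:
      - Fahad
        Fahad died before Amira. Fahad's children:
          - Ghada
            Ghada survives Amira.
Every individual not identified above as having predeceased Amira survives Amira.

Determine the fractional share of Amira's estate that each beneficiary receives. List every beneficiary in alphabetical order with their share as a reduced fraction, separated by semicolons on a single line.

Dalia 1/24; Ghada 1/3; Ibtisam 1/24; Jamal 1/3; Tariq 1/24; Umar 1/24; Widad 1/6

There is no surviving spouse, so the entire estate passes to Amira's descendants per stirpes.
The estate is divided into 3 equal shares of 1/3 among Jamal, Hanan, Bashir.
Jamal is living and takes 1/3.
Hanan predeceased; the 1/3 allotted to Hanan's branch passes to Hanan's issue by representation.
The 1/3 is divided into 2 equal shares of 1/6 among Widad, Nabil.
Widad is living and takes 1/6.
Nabil predeceased; the 1/6 allotted to Nabil's branch passes to Nabil's issue by representation.
The 1/6 is divided into 4 equal shares of 1/24 among Tariq, Ibtisam, Dalia, Umar.
Tariq is living and takes 1/24.
Ibtisam is living and takes 1/24.
Dalia is living and takes 1/24.
Umar is living and takes 1/24.
Bashir predeceased; the 1/3 allotted to Bashir's branch passes to Bashir's issue by representation.
Fahad's line is the sole branch at this level, so the full 1/3 passes to Fahad's issue by representation.
Ghada is the sole taker at this level and receives the full 1/3.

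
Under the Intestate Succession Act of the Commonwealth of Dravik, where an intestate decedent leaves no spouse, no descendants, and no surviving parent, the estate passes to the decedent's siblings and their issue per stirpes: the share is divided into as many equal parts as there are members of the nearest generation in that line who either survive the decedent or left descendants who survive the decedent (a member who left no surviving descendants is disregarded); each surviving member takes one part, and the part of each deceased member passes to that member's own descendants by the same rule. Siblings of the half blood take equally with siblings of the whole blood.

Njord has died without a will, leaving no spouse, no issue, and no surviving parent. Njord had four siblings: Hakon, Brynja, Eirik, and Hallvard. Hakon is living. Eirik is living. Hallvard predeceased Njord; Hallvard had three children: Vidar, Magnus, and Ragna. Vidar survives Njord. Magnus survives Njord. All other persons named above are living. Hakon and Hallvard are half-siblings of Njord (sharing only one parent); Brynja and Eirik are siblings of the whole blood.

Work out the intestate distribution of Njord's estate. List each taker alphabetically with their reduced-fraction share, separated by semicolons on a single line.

No spouse, descendants, or parent survives, so the estate passes to Njord's siblings per stirpes.
Half-blood and whole-blood siblings take equally under the stated rule.
The estate is divided into 4 equal shares of 1/4 among Hakon, Brynja, Eirik, Hallvard.
Hakon is living and takes 1/4.
Brynja is living and takes 1/4.
Eirik is living and takes 1/4.
Hallvard predeceased; the 1/4 allotted to Hallvard's branch passes to Hallvard's issue by representation.
The 1/4 is divided into 3 equal shares of 1/12 among Vidar, Magnus, Ragna.
Vidar is living and takes 1/12.
Magnus is living and takes 1/12.
Ragna is living and takes 1/12.

Brynja 1/4; Eirik 1/4; Hakon 1/4; Magnus 1/12; Ragna 1/12; Vidar 1/12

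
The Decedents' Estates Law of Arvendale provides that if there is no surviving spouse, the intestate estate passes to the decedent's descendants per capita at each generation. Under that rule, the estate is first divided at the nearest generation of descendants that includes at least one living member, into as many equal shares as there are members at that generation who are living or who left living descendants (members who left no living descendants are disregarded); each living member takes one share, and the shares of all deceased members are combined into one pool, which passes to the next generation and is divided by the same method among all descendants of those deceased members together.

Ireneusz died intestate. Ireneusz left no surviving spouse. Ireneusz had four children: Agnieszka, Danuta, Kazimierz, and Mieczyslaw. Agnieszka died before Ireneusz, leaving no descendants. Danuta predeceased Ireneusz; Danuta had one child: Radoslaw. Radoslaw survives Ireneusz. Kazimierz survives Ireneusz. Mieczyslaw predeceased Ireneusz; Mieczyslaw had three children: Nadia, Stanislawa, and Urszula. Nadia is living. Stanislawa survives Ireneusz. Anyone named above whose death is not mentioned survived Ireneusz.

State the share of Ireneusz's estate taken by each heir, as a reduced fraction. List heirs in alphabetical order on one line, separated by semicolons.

There is no surviving spouse, so the entire estate passes to Ireneusz's descendants per capita at each generation.
At generation 1 (Danuta, Kazimierz, Mieczyslaw) there are 3 shares of (1)/3 = 1/3 each.
Living: Kazimierz — each takes 1/3.
Deceased: Danuta and Mieczyslaw. Their combined 2/3 is pooled and carried to generation 2.
At generation 2 (Radoslaw, Nadia, Stanislawa, Urszula) there are 4 shares of (2/3)/4 = 1/6 each.
Living: Radoslaw, Nadia, Stanislawa, and Urszula — each takes 1/6.

Kazimierz 1/3; Nadia 1/6; Radoslaw 1/6; Stanislawa 1/6; Urszula 1/6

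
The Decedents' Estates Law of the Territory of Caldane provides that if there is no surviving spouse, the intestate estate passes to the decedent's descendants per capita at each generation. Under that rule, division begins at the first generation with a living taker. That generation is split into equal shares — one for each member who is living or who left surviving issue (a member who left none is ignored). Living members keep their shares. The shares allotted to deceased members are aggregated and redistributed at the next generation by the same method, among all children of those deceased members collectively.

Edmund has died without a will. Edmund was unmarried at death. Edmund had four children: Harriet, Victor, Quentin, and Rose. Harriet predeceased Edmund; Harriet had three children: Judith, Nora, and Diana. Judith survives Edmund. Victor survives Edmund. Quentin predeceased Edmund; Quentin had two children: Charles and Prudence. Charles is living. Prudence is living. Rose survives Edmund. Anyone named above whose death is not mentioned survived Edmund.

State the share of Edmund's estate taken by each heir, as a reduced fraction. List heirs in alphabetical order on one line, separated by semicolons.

Charles 1/10; Diana 1/10; Judith 1/10; Nora 1/10; Prudence 1/10; Rose 1/4; Victor 1/4

There is no surviving spouse, so the entire estate passes to Edmund's descendants per capita at each generation.
At generation 1 (Harriet, Victor, Quentin, Rose) there are 4 shares of (1)/4 = 1/4 each.
Living: Victor and Rose — each takes 1/4.
Deceased: Harriet and Quentin. Their combined 1/2 is pooled and carried to generation 2.
At generation 2 (Judith, Nora, Diana, Charles, Prudence) there are 5 shares of (1/2)/5 = 1/10 each.
Living: Judith, Nora, Diana, Charles, and Prudence — each takes 1/10.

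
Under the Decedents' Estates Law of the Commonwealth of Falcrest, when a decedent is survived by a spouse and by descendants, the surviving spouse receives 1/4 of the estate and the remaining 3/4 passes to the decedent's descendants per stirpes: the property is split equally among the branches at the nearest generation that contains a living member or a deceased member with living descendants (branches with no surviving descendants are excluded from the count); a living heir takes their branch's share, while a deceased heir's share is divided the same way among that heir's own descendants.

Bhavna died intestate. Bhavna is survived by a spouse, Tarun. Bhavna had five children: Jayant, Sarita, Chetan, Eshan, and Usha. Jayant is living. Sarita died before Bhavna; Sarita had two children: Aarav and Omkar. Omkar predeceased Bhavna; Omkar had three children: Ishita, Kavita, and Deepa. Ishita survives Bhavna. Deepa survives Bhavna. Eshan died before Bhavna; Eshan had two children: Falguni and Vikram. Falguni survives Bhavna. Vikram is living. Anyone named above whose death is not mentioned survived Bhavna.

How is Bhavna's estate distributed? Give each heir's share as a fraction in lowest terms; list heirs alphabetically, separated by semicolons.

Aarav 3/40; Chetan 3/20; Deepa 1/40; Falguni 3/40; Ishita 1/40; Jayant 3/20; Kavita 1/40; Tarun 1/4; Usha 3/20; Vikram 3/40

Tarun, as surviving spouse, takes 1/4.
The remaining 3/4 passes to Bhavna's descendants per stirpes.
The 3/4 is divided into 5 equal shares of 3/20 among Jayant, Sarita, Chetan, Eshan, Usha.
Jayant is living and takes 3/20.
Sarita predeceased; the 3/20 allotted to Sarita's branch passes to Sarita's issue by representation.
The 3/20 is divided into 2 equal shares of 3/40 among Aarav, Omkar.
Aarav is living and takes 3/40.
Omkar predeceased; the 3/40 allotted to Omkar's branch passes to Omkar's issue by representation.
The 3/40 is divided into 3 equal shares of 1/40 among Ishita, Kavita, Deepa.
Ishita is living and takes 1/40.
Kavita is living and takes 1/40.
Deepa is living and takes 1/40.
Chetan is living and takes 3/20.
Eshan predeceased; the 3/20 allotted to Eshan's branch passes to Eshan's issue by representation.
The 3/20 is divided into 2 equal shares of 3/40 among Falguni, Vikram.
Falguni is living and takes 3/40.
Vikram is living and takes 3/40.
Usha is living and takes 3/20.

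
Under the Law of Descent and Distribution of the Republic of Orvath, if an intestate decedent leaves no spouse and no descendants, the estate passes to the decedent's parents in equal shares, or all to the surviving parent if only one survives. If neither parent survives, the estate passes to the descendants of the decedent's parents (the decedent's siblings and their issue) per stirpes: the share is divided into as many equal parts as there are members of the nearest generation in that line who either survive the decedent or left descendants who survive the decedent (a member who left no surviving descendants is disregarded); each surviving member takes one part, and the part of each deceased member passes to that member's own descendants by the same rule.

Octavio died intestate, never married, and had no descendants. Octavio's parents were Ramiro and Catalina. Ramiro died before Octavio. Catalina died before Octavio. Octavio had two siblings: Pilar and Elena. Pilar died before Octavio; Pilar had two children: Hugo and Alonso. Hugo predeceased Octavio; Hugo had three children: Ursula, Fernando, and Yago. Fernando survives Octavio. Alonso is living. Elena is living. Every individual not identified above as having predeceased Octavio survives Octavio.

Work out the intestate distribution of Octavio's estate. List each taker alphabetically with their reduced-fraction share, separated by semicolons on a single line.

Neither parent survives and there are no descendants, so the estate passes to Octavio's siblings and their issue per stirpes.
The estate is divided into 2 equal shares of 1/2 among Pilar, Elena.
Pilar predeceased; the 1/2 allotted to Pilar's branch passes to Pilar's issue by representation.
The 1/2 is divided into 2 equal shares of 1/4 among Hugo, Alonso.
Hugo predeceased; the 1/4 allotted to Hugo's branch passes to Hugo's issue by representation.
The 1/4 is divided into 3 equal shares of 1/12 among Ursula, Fernando, Yago.
Ursula is living and takes 1/12.
Fernando is living and takes 1/12.
Yago is living and takes 1/12.
Alonso is living and takes 1/4.
Elena is living and takes 1/2.

Alonso 1/4; Elena 1/2; Fernando 1/12; Ursula 1/12; Yago 1/12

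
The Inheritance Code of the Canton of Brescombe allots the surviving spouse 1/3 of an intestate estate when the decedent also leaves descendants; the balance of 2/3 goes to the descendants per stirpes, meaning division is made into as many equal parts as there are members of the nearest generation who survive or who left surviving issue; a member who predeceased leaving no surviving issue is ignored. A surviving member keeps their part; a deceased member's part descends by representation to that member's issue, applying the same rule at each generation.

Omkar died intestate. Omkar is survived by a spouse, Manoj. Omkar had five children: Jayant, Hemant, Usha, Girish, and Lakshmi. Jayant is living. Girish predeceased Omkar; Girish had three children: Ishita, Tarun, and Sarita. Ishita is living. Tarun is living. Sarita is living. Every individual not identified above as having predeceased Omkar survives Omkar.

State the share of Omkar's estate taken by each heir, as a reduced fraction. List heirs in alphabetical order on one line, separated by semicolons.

Hemant 2/15; Ishita 2/45; Jayant 2/15; Lakshmi 2/15; Manoj 1/3; Sarita 2/45; Tarun 2/45; Usha 2/15

Manoj, as surviving spouse, takes 1/3.
The remaining 2/3 passes to Omkar's descendants per stirpes.
The 2/3 is divided into 5 equal shares of 2/15 among Jayant, Hemant, Usha, Girish, Lakshmi.
Jayant is living and takes 2/15.
Hemant is living and takes 2/15.
Usha is living and takes 2/15.
Girish predeceased; the 2/15 allotted to Girish's branch passes to Girish's issue by representation.
The 2/15 is divided into 3 equal shares of 2/45 among Ishita, Tarun, Sarita.
Ishita is living and takes 2/45.
Tarun is living and takes 2/45.
Sarita is living and takes 2/45.
Lakshmi is living and takes 2/15.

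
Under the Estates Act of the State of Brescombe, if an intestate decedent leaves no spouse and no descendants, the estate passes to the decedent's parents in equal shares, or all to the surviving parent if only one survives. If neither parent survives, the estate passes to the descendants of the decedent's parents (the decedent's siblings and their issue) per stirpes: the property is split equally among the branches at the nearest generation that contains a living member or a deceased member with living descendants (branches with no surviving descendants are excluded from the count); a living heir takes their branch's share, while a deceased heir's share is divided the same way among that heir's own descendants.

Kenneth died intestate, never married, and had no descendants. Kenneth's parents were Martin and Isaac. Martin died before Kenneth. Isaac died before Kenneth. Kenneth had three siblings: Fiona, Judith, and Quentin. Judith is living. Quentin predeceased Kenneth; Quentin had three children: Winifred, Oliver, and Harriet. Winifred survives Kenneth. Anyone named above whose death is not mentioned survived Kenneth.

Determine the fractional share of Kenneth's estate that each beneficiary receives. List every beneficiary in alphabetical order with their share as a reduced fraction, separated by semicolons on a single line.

Neither parent survives and there are no descendants, so the estate passes to Kenneth's siblings and their issue per stirpes.
The estate is divided into 3 equal shares of 1/3 among Fiona, Judith, Quentin.
Fiona is living and takes 1/3.
Judith is living and takes 1/3.
Quentin predeceased; the 1/3 allotted to Quentin's branch passes to Quentin's issue by representation.
The 1/3 is divided into 3 equal shares of 1/9 among Winifred, Oliver, Harriet.
Winifred is living and takes 1/9.
Oliver is living and takes 1/9.
Harriet is living and takes 1/9.

Fiona 1/3; Harriet 1/9; Judith 1/3; Oliver 1/9; Winifred 1/9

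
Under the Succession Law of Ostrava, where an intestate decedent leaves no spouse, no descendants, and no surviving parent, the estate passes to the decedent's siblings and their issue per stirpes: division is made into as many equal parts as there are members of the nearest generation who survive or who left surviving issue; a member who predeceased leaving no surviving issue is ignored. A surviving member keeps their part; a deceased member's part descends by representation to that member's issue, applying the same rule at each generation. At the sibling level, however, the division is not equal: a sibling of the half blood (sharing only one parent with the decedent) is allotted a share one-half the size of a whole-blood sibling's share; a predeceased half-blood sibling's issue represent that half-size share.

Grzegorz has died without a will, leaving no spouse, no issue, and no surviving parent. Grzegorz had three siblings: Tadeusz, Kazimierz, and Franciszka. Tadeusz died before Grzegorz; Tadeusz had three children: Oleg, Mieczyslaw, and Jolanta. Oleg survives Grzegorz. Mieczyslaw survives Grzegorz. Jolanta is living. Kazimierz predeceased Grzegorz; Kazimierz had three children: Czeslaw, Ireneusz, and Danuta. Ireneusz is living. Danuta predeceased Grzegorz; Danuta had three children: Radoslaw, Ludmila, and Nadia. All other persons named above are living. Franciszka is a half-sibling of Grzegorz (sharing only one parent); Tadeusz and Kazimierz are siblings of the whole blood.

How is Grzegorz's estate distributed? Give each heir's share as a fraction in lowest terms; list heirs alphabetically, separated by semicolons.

Czeslaw 2/15; Franciszka 1/5; Ireneusz 2/15; Jolanta 2/15; Ludmila 2/45; Mieczyslaw 2/15; Nadia 2/45; Oleg 2/15; Radoslaw 2/45

No spouse, descendants, or parent survives, so the estate passes to Grzegorz's siblings per stirpes.
Half-blood siblings count for one-half the weight of whole-blood siblings at the initial division.
Dividing 1 in proportion to weights (total weight 5/2): Tadeusz (weight 1) → 2/5; Kazimierz (weight 1) → 2/5; Franciszka (weight 1/2) → 1/5.
Tadeusz predeceased; the 2/5 allotted to Tadeusz's branch passes to Tadeusz's issue by representation.
The 2/5 is divided into 3 equal shares of 2/15 among Oleg, Mieczyslaw, Jolanta.
Oleg is living and takes 2/15.
Mieczyslaw is living and takes 2/15.
Jolanta is living and takes 2/15.
Kazimierz predeceased; the 2/5 allotted to Kazimierz's branch passes to Kazimierz's issue by representation.
The 2/5 is divided into 3 equal shares of 2/15 among Czeslaw, Ireneusz, Danuta.
Czeslaw is living and takes 2/15.
Ireneusz is living and takes 2/15.
Danuta predeceased; the 2/15 allotted to Danuta's branch passes to Danuta's issue by representation.
The 2/15 is divided into 3 equal shares of 2/45 among Radoslaw, Ludmila, Nadia.
Radoslaw is living and takes 2/45.
Ludmila is living and takes 2/45.
Nadia is living and takes 2/45.
Franciszka is living and takes 1/5.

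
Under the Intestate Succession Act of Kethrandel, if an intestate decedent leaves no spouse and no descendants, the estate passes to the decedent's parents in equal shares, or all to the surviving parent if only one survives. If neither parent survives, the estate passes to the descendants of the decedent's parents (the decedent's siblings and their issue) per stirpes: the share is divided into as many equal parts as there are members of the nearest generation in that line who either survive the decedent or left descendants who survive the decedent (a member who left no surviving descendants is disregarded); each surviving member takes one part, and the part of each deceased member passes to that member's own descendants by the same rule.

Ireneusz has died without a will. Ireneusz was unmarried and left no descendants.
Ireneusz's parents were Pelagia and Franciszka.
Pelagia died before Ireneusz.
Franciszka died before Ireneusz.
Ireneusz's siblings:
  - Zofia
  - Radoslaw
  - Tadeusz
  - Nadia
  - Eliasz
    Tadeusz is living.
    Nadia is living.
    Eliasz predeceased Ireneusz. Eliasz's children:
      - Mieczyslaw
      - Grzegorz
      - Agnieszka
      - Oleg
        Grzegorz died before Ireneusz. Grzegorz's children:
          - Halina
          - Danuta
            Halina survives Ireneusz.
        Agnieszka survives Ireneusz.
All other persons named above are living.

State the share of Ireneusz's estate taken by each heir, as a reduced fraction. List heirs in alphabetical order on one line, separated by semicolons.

Neither parent survives and there are no descendants, so the estate passes to Ireneusz's siblings and their issue per stirpes.
The estate is divided into 5 equal shares of 1/5 among Zofia, Radoslaw, Tadeusz, Nadia, Eliasz.
Zofia is living and takes 1/5.
Radoslaw is living and takes 1/5.
Tadeusz is living and takes 1/5.
Nadia is living and takes 1/5.
Eliasz predeceased; the 1/5 allotted to Eliasz's branch passes to Eliasz's issue by representation.
The 1/5 is divided into 4 equal shares of 1/20 among Mieczyslaw, Grzegorz, Agnieszka, Oleg.
Mieczyslaw is living and takes 1/20.
Grzegorz predeceased; the 1/20 allotted to Grzegorz's branch passes to Grzegorz's issue by representation.
The 1/20 is divided into 2 equal shares of 1/40 among Halina, Danuta.
Halina is living and takes 1/40.
Danuta is living and takes 1/40.
Agnieszka is living and takes 1/20.
Oleg is living and takes 1/20.

Agnieszka 1/20; Danuta 1/40; Halina 1/40; Mieczyslaw 1/20; Nadia 1/5; Oleg 1/20; Radoslaw 1/5; Tadeusz 1/5; Zofia 1/5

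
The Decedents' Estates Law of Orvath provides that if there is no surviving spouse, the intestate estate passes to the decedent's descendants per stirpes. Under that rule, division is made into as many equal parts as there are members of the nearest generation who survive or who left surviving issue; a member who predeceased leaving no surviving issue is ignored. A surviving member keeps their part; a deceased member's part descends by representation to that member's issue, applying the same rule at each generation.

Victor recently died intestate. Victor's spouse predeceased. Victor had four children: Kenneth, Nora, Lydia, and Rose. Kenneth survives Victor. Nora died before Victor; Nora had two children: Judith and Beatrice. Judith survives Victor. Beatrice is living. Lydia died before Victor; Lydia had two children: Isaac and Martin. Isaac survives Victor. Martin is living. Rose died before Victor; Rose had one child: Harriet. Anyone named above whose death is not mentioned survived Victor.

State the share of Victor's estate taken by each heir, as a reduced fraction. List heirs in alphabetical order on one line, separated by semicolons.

Beatrice 1/8; Harriet 1/4; Isaac 1/8; Judith 1/8; Kenneth 1/4; Martin 1/8

There is no surviving spouse, so the entire estate passes to Victor's descendants per stirpes.
The estate is divided into 4 equal shares of 1/4 among Kenneth, Nora, Lydia, Rose.
Kenneth is living and takes 1/4.
Nora predeceased; the 1/4 allotted to Nora's branch passes to Nora's issue by representation.
The 1/4 is divided into 2 equal shares of 1/8 among Judith, Beatrice.
Judith is living and takes 1/8.
Beatrice is living and takes 1/8.
Lydia predeceased; the 1/4 allotted to Lydia's branch passes to Lydia's issue by representation.
The 1/4 is divided into 2 equal shares of 1/8 among Isaac, Martin.
Isaac is living and takes 1/8.
Martin is living and takes 1/8.
Rose predeceased; the 1/4 allotted to Rose's branch passes to Rose's issue by representation.
Harriet is the sole taker at this level and receives the full 1/4.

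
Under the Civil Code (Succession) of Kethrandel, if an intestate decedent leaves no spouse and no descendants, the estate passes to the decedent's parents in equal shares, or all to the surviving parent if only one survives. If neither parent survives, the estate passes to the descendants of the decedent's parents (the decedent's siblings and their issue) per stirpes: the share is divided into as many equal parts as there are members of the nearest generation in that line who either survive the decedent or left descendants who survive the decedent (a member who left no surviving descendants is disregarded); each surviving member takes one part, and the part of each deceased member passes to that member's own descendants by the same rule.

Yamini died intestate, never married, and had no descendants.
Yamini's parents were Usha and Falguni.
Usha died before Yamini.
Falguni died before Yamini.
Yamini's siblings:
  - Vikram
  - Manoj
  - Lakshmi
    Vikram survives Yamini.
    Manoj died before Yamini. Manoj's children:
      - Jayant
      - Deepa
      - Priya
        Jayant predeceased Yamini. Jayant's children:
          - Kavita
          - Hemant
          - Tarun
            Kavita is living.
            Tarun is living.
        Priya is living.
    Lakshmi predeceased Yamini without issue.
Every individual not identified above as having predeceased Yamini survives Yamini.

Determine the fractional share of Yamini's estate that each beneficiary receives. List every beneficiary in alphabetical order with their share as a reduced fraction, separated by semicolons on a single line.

Neither parent survives and there are no descendants, so the estate passes to Yamini's siblings and their issue per stirpes.
Lakshmi left no surviving issue, so that branch lapses and is disregarded.
The estate is divided into 2 equal shares of 1/2 among Vikram, Manoj.
Vikram is living and takes 1/2.
Manoj predeceased; the 1/2 allotted to Manoj's branch passes to Manoj's issue by representation.
The 1/2 is divided into 3 equal shares of 1/6 among Jayant, Deepa, Priya.
Jayant predeceased; the 1/6 allotted to Jayant's branch passes to Jayant's issue by representation.
The 1/6 is divided into 3 equal shares of 1/18 among Kavita, Hemant, Tarun.
Kavita is living and takes 1/18.
Hemant is living and takes 1/18.
Tarun is living and takes 1/18.
Deepa is living and takes 1/6.
Priya is living and takes 1/6.

Deepa 1/6; Hemant 1/18; Kavita 1/18; Priya 1/6; Tarun 1/18; Vikram 1/2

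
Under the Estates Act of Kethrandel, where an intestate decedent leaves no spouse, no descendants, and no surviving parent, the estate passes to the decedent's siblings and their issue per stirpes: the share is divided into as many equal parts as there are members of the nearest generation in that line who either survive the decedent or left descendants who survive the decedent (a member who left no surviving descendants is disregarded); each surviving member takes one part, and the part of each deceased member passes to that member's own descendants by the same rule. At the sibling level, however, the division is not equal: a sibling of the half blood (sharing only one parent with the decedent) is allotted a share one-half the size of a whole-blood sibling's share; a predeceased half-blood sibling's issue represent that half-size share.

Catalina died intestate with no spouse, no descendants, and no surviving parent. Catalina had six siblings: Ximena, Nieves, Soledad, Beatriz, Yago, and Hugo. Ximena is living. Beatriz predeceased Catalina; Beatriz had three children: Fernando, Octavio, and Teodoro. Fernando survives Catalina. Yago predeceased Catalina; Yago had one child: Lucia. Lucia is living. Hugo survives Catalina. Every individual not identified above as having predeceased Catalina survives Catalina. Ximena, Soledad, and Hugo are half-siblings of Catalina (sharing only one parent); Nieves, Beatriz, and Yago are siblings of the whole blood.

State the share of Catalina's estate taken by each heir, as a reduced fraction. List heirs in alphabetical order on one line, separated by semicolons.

No spouse, descendants, or parent survives, so the estate passes to Catalina's siblings per stirpes.
Half-blood siblings count for one-half the weight of whole-blood siblings at the initial division.
Dividing 1 in proportion to weights (total weight 9/2): Ximena (weight 1/2) → 1/9; Nieves (weight 1) → 2/9; Soledad (weight 1/2) → 1/9; Beatriz (weight 1) → 2/9; Yago (weight 1) → 2/9; Hugo (weight 1/2) → 1/9.
Ximena is living and takes 1/9.
Nieves is living and takes 2/9.
Soledad is living and takes 1/9.
Beatriz predeceased; the 2/9 allotted to Beatriz's branch passes to Beatriz's issue by representation.
The 2/9 is divided into 3 equal shares of 2/27 among Fernando, Octavio, Teodoro.
Fernando is living and takes 2/27.
Octavio is living and takes 2/27.
Teodoro is living and takes 2/27.
Yago predeceased; the 2/9 allotted to Yago's branch passes to Yago's issue by representation.
Lucia is the sole taker at this level and receives the full 2/9.
Hugo is living and takes 1/9.

Fernando 2/27; Hugo 1/9; Lucia 2/9; Nieves 2/9; Octavio 2/27; Soledad 1/9; Teodoro 2/27; Ximena 1/9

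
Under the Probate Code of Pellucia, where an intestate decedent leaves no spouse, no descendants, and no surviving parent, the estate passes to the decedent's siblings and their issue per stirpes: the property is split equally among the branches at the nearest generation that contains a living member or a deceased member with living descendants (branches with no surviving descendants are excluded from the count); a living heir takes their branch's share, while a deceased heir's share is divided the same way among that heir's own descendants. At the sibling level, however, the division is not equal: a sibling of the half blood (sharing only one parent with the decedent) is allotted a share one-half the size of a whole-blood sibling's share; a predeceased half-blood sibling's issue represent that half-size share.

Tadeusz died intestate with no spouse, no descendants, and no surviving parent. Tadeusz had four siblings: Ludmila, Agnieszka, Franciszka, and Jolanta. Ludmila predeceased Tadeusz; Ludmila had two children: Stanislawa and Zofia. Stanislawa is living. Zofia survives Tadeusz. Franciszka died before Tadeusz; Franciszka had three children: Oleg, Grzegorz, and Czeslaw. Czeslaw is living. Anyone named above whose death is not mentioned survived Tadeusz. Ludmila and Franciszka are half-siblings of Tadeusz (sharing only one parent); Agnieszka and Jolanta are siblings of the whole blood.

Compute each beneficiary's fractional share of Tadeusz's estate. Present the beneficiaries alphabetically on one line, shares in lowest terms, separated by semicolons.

Agnieszka 1/3; Czeslaw 1/18; Grzegorz 1/18; Jolanta 1/3; Oleg 1/18; Stanislawa 1/12; Zofia 1/12

No spouse, descendants, or parent survives, so the estate passes to Tadeusz's siblings per stirpes.
Half-blood siblings count for one-half the weight of whole-blood siblings at the initial division.
Dividing 1 in proportion to weights (total weight 3): Ludmila (weight 1/2) → 1/6; Agnieszka (weight 1) → 1/3; Franciszka (weight 1/2) → 1/6; Jolanta (weight 1) → 1/3.
Ludmila predeceased; the 1/6 allotted to Ludmila's branch passes to Ludmila's issue by representation.
The 1/6 is divided into 2 equal shares of 1/12 among Stanislawa, Zofia.
Stanislawa is living and takes 1/12.
Zofia is living and takes 1/12.
Agnieszka is living and takes 1/3.
Franciszka predeceased; the 1/6 allotted to Franciszka's branch passes to Franciszka's issue by representation.
The 1/6 is divided into 3 equal shares of 1/18 among Oleg, Grzegorz, Czeslaw.
Oleg is living and takes 1/18.
Grzegorz is living and takes 1/18.
Czeslaw is living and takes 1/18.
Jolanta is living and takes 1/3.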